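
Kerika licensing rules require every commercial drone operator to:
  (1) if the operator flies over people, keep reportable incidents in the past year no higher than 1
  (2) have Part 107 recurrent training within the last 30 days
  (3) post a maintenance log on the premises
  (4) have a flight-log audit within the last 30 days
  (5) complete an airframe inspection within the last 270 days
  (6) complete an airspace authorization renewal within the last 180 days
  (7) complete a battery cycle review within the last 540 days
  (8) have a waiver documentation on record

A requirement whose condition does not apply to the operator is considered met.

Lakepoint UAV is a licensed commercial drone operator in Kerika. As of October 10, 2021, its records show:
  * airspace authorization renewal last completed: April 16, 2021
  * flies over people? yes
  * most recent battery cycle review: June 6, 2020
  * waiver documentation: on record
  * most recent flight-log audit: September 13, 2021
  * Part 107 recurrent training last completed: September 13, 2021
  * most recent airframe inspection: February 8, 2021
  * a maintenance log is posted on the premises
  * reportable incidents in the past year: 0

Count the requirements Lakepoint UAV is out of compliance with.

0

1. condition 'flies over people' holds; reportable incidents in the past year 0 ≤ 1 → met
2. Part 107 recurrent training 27 days ago vs limit 30 → met
3. maintenance log present → met
4. flight-log audit 27 days ago vs limit 30 → met
5. airframe inspection 244 days ago vs limit 270 → met
6. airspace authorization renewal 177 days ago vs limit 180 → met
7. battery cycle review 491 days ago vs limit 540 → met
8. waiver documentation present → met
Not met: 0 of 8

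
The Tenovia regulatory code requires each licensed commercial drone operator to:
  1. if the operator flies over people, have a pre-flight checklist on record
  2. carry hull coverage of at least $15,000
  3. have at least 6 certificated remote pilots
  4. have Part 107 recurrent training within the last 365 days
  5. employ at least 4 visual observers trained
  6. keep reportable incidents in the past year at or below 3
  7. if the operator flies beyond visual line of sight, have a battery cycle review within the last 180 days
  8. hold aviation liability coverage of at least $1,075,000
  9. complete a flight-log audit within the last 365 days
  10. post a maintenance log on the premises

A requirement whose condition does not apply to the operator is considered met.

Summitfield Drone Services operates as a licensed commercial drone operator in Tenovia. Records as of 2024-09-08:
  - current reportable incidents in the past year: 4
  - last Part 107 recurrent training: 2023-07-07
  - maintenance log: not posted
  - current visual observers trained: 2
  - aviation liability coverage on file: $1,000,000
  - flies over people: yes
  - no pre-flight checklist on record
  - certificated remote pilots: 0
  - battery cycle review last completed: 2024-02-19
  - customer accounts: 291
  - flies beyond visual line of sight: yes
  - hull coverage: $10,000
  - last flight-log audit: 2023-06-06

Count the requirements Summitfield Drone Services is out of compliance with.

1. condition 'flies over people' holds; pre-flight checklist absent → not met
2. hull coverage $10,000 < $15,000 → not met
3. certificated remote pilots 0 < 6 → not met
4. Part 107 recurrent training 429 days ago vs limit 365 → not met
5. visual observers trained 2 < 4 → not met
6. reportable incidents in the past year 4 > 3 → not met
7. condition 'flies beyond visual line of sight' holds; battery cycle review 202 days ago vs limit 180 → not met
8. aviation liability coverage $1,000,000 < $1,075,000 → not met
9. flight-log audit 460 days ago vs limit 365 → not met
10. maintenance log absent → not met
Not met: 10 of 10

10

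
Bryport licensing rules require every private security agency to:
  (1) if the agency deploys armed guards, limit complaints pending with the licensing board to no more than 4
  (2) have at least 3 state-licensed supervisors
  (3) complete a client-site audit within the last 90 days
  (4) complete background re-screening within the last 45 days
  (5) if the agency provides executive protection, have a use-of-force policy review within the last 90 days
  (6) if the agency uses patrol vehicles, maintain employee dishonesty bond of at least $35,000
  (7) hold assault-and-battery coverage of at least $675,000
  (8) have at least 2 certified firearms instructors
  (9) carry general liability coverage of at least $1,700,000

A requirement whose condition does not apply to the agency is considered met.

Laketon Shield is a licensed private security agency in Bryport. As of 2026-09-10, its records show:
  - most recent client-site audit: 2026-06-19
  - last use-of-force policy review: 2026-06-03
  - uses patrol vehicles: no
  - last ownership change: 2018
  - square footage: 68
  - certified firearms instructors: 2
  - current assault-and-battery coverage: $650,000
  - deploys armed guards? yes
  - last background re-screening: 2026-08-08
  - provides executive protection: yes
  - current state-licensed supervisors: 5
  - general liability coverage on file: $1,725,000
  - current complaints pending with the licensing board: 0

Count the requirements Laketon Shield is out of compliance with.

2

1. condition 'deploys armed guards' holds; complaints pending with the licensing board 0 ≤ 4 → met
2. state-licensed supervisors 5 ≥ 3 → met
3. client-site audit 83 days ago vs limit 90 → met
4. background re-screening 33 days ago vs limit 45 → met
5. condition 'provides executive protection' holds; use-of-force policy review 99 days ago vs limit 90 → not met
6. condition 'uses patrol vehicles' does not hold → requirement n/a → met
7. assault-and-battery coverage $650,000 < $675,000 → not met
8. certified firearms instructors 2 ≥ 2 → met
9. general liability coverage $1,725,000 ≥ $1,700,000 → met
Not met: 2 of 9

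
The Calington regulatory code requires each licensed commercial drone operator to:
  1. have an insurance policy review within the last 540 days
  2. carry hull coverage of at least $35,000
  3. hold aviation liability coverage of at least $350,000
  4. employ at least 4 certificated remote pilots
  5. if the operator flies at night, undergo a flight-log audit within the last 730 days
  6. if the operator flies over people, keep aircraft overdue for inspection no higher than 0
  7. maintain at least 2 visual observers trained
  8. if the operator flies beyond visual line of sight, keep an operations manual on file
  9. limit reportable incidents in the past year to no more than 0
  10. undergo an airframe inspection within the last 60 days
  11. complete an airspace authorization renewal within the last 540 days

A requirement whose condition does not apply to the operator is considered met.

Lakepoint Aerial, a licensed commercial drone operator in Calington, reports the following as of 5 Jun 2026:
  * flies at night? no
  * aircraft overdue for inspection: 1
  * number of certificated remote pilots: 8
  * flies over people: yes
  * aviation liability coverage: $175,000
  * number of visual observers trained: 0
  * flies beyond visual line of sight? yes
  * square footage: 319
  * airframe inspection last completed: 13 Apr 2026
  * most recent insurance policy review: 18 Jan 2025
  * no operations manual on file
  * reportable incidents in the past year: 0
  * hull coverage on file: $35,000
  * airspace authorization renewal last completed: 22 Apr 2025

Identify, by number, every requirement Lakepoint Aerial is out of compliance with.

3, 6, 7, 8

1. insurance policy review 503 days ago vs limit 540 → met
2. hull coverage $35,000 ≥ $35,000 → met
3. aviation liability coverage $175,000 < $350,000 → not met
4. certificated remote pilots 8 ≥ 4 → met
5. condition 'flies at night' does not hold → requirement n/a → met
6. condition 'flies over people' holds; aircraft overdue for inspection 1 > 0 → not met
7. visual observers trained 0 < 2 → not met
8. condition 'flies beyond visual line of sight' holds; operations manual absent → not met
9. reportable incidents in the past year 0 ≤ 0 → met
10. airframe inspection 53 days ago vs limit 60 → met
11. airspace authorization renewal 409 days ago vs limit 540 → met
Not met: 3, 6, 7, 8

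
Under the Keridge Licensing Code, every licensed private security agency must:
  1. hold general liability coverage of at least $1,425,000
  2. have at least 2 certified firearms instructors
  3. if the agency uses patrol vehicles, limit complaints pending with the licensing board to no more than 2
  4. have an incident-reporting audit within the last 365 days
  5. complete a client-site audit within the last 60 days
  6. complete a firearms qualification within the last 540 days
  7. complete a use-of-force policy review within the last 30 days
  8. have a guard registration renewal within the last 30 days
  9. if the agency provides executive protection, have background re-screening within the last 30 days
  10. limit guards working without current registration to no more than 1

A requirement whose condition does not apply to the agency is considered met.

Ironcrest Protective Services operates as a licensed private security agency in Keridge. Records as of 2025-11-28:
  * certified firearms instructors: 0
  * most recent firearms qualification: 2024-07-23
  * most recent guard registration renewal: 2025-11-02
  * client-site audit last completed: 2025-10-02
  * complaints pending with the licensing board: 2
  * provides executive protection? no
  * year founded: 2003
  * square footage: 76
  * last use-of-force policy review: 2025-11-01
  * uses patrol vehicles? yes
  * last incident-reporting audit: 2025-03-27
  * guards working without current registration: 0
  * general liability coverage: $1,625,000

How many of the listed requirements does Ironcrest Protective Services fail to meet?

1

1. general liability coverage $1,625,000 ≥ $1,425,000 → met
2. certified firearms instructors 0 < 2 → not met
3. condition 'uses patrol vehicles' holds; complaints pending with the licensing board 2 ≤ 2 → met
4. incident-reporting audit 246 days ago vs limit 365 → met
5. client-site audit 57 days ago vs limit 60 → met
6. firearms qualification 493 days ago vs limit 540 → met
7. use-of-force policy review 27 days ago vs limit 30 → met
8. guard registration renewal 26 days ago vs limit 30 → met
9. condition 'provides executive protection' does not hold → requirement n/a → met
10. guards working without current registration 0 ≤ 1 → met
Not met: 1 of 10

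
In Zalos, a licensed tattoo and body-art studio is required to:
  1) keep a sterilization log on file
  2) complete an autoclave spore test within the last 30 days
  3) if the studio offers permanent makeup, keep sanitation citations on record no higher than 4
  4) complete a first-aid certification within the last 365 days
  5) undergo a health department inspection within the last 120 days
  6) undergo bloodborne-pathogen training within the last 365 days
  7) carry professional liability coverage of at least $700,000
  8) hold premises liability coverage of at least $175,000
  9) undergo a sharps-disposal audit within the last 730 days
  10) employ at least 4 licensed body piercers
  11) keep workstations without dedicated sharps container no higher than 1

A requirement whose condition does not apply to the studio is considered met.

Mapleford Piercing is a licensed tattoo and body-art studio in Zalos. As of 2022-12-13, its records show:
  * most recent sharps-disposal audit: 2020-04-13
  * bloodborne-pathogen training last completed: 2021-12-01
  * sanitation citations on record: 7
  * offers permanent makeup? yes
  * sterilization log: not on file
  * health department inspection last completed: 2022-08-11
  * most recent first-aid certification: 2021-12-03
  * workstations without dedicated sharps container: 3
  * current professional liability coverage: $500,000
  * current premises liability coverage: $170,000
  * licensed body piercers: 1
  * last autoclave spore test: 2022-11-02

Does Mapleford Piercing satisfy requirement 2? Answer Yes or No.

2. autoclave spore test 41 days ago vs limit 30 → not met

No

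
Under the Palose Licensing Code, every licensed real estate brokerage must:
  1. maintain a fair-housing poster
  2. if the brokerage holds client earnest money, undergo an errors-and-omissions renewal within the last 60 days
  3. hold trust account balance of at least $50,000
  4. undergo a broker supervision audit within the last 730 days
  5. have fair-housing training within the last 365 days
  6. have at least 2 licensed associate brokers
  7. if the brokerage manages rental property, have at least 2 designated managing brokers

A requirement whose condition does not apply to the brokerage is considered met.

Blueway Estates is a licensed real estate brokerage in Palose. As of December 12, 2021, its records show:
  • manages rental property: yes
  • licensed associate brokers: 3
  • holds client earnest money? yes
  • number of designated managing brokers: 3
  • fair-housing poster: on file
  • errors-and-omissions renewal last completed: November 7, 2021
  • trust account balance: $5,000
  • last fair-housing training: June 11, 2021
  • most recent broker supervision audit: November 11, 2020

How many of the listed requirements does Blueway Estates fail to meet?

1

1. fair-housing poster present → met
2. condition 'holds client earnest money' holds; errors-and-omissions renewal 35 days ago vs limit 60 → met
3. trust account balance $5,000 < $50,000 → not met
4. broker supervision audit 396 days ago vs limit 730 → met
5. fair-housing training 184 days ago vs limit 365 → met
6. licensed associate brokers 3 ≥ 2 → met
7. condition 'manages rental property' holds; designated managing brokers 3 ≥ 2 → met
Not met: 1 of 7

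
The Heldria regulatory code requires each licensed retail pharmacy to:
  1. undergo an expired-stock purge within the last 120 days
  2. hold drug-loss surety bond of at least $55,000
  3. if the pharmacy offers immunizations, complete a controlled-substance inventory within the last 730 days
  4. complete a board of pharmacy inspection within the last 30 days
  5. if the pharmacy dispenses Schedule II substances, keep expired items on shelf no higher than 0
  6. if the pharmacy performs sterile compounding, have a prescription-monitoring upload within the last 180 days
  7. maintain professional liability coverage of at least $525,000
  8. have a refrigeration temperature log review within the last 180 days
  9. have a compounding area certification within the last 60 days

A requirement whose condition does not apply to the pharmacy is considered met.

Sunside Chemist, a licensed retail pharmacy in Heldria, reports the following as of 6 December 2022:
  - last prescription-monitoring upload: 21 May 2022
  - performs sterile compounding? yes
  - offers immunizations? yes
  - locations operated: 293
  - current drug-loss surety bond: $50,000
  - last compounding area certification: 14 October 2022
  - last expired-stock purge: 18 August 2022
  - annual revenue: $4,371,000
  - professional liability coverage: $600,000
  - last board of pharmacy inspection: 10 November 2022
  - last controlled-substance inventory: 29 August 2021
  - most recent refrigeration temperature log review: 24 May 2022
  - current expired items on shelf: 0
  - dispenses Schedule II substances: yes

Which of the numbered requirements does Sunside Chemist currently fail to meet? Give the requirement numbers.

1. expired-stock purge 110 days ago vs limit 120 → met
2. drug-loss surety bond $50,000 < $55,000 → not met
3. condition 'offers immunizations' holds; controlled-substance inventory 464 days ago vs limit 730 → met
4. board of pharmacy inspection 26 days ago vs limit 30 → met
5. condition 'dispenses Schedule II substances' holds; expired items on shelf 0 ≤ 0 → met
6. condition 'performs sterile compounding' holds; prescription-monitoring upload 199 days ago vs limit 180 → not met
7. professional liability coverage $600,000 ≥ $525,000 → met
8. refrigeration temperature log review 196 days ago vs limit 180 → not met
9. compounding area certification 53 days ago vs limit 60 → met
Not met: 2, 6, 8

2, 6, 8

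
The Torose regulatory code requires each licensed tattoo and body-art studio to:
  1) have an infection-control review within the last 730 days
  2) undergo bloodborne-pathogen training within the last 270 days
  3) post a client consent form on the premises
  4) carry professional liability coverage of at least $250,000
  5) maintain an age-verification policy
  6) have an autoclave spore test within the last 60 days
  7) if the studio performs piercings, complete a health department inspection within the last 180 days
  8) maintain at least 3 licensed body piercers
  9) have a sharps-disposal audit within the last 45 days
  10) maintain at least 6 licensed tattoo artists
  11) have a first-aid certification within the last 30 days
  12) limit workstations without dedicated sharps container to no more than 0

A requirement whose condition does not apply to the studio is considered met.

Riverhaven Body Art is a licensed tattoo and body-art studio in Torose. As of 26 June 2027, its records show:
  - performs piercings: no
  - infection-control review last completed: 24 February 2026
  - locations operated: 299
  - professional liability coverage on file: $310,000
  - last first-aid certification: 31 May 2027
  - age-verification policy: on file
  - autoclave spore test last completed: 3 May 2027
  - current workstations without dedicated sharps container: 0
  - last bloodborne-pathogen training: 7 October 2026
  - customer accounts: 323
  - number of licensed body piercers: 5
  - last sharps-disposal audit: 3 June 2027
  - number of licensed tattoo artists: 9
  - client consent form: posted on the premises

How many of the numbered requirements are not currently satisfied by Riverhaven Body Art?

0

1. infection-control review 487 days ago vs limit 730 → met
2. bloodborne-pathogen training 262 days ago vs limit 270 → met
3. client consent form present → met
4. professional liability coverage $310,000 ≥ $250,000 → met
5. age-verification policy present → met
6. autoclave spore test 54 days ago vs limit 60 → met
7. condition 'performs piercings' does not hold → requirement n/a → met
8. licensed body piercers 5 ≥ 3 → met
9. sharps-disposal audit 23 days ago vs limit 45 → met
10. licensed tattoo artists 9 ≥ 6 → met
11. first-aid certification 26 days ago vs limit 30 → met
12. workstations without dedicated sharps container 0 ≤ 0 → met
Not met: 0 of 12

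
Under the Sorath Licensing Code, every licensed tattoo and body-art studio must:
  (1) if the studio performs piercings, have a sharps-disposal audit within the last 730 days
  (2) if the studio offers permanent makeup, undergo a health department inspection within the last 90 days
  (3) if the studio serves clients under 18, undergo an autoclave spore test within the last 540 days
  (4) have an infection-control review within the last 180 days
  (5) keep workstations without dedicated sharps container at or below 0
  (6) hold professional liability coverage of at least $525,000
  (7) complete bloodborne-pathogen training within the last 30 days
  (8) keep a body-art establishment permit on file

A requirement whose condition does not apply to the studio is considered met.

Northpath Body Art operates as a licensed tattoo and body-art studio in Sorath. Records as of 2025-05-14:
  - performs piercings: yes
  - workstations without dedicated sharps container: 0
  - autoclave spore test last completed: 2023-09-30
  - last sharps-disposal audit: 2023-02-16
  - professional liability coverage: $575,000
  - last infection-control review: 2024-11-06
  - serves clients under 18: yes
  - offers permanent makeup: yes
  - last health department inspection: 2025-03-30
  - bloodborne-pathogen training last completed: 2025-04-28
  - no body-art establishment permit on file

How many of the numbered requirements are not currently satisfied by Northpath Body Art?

4

1. condition 'performs piercings' holds; sharps-disposal audit 818 days ago vs limit 730 → not met
2. condition 'offers permanent makeup' holds; health department inspection 45 days ago vs limit 90 → met
3. condition 'serves clients under 18' holds; autoclave spore test 592 days ago vs limit 540 → not met
4. infection-control review 189 days ago vs limit 180 → not met
5. workstations without dedicated sharps container 0 ≤ 0 → met
6. professional liability coverage $575,000 ≥ $525,000 → met
7. bloodborne-pathogen training 16 days ago vs limit 30 → met
8. body-art establishment permit absent → not met
Not met: 4 of 8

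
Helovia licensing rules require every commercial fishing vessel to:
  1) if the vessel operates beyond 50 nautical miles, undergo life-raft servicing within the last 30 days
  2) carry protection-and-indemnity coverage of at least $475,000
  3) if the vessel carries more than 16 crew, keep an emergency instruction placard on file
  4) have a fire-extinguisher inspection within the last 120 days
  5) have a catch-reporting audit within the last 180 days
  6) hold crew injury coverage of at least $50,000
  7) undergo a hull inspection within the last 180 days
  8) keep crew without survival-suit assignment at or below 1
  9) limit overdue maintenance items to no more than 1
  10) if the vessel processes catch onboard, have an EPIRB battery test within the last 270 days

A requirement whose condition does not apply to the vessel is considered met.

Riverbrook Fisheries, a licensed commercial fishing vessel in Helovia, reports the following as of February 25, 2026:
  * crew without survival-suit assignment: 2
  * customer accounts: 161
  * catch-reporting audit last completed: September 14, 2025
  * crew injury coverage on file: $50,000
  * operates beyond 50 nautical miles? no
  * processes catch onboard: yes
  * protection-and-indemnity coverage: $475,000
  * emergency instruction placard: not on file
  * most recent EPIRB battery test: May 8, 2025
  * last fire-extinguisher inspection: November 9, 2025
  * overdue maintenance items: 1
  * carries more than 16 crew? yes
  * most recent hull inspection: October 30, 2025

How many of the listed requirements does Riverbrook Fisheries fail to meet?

3

1. condition 'operates beyond 50 nautical miles' does not hold → requirement n/a → met
2. protection-and-indemnity coverage $475,000 ≥ $475,000 → met
3. condition 'carries more than 16 crew' holds; emergency instruction placard absent → not met
4. fire-extinguisher inspection 108 days ago vs limit 120 → met
5. catch-reporting audit 164 days ago vs limit 180 → met
6. crew injury coverage $50,000 ≥ $50,000 → met
7. hull inspection 118 days ago vs limit 180 → met
8. crew without survival-suit assignment 2 > 1 → not met
9. overdue maintenance items 1 ≤ 1 → met
10. condition 'processes catch onboard' holds; EPIRB battery test 293 days ago vs limit 270 → not met
Not met: 3 of 10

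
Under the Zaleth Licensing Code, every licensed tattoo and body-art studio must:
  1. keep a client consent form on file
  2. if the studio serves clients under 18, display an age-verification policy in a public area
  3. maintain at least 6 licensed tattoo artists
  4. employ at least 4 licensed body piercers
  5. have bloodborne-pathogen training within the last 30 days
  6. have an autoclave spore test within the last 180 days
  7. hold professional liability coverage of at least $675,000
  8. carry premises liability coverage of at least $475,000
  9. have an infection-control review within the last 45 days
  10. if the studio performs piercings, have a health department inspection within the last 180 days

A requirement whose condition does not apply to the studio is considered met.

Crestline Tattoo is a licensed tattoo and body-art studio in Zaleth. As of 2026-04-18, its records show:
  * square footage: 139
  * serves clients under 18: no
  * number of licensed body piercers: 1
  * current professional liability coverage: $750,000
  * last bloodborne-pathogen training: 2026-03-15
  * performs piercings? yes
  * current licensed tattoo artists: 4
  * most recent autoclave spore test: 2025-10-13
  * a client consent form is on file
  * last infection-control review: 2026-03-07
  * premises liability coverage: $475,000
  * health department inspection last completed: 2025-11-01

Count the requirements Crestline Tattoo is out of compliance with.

1. client consent form present → met
2. condition 'serves clients under 18' does not hold → requirement n/a → met
3. licensed tattoo artists 4 < 6 → not met
4. licensed body piercers 1 < 4 → not met
5. bloodborne-pathogen training 34 days ago vs limit 30 → not met
6. autoclave spore test 187 days ago vs limit 180 → not met
7. professional liability coverage $750,000 ≥ $675,000 → met
8. premises liability coverage $475,000 ≥ $475,000 → met
9. infection-control review 42 days ago vs limit 45 → met
10. condition 'performs piercings' holds; health department inspection 168 days ago vs limit 180 → met
Not met: 4 of 10

4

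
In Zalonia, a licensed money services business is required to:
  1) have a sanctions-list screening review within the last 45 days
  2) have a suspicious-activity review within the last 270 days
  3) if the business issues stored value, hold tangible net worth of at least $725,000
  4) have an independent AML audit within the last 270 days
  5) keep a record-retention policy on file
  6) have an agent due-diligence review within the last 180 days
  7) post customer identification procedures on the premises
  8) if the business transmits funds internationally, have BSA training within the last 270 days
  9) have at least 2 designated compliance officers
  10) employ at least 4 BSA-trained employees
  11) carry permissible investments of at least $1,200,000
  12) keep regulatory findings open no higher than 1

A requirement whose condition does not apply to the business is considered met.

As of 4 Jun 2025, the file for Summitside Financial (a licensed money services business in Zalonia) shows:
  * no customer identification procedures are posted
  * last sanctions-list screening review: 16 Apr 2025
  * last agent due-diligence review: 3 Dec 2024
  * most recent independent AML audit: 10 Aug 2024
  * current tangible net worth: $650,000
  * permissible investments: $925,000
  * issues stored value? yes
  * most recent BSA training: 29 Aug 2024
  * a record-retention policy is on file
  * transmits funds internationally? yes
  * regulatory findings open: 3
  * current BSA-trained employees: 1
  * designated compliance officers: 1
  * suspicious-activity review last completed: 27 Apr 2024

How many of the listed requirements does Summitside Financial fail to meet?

1. sanctions-list screening review 49 days ago vs limit 45 → not met
2. suspicious-activity review 403 days ago vs limit 270 → not met
3. condition 'issues stored value' holds; tangible net worth $650,000 < $725,000 → not met
4. independent AML audit 298 days ago vs limit 270 → not met
5. record-retention policy present → met
6. agent due-diligence review 183 days ago vs limit 180 → not met
7. customer identification procedures absent → not met
8. condition 'transmits funds internationally' holds; BSA training 279 days ago vs limit 270 → not met
9. designated compliance officers 1 < 2 → not met
10. BSA-trained employees 1 < 4 → not met
11. permissible investments $925,000 < $1,200,000 → not met
12. regulatory findings open 3 > 1 → not met
Not met: 11 of 12

11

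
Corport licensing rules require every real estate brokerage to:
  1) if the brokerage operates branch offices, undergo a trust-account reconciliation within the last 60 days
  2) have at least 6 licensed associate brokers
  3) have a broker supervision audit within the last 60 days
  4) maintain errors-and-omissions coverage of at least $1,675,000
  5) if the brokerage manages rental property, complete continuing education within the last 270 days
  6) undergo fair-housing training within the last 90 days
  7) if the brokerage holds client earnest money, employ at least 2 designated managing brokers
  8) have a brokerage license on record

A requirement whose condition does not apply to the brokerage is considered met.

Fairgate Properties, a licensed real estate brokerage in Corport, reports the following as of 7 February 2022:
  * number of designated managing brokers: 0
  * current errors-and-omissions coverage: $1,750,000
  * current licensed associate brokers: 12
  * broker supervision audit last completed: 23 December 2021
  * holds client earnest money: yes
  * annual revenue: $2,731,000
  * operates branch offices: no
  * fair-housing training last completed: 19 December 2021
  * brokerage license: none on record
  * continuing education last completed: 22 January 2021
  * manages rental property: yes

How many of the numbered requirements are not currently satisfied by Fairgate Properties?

1. condition 'operates branch offices' does not hold → requirement n/a → met
2. licensed associate brokers 12 ≥ 6 → met
3. broker supervision audit 46 days ago vs limit 60 → met
4. errors-and-omissions coverage $1,750,000 ≥ $1,675,000 → met
5. condition 'manages rental property' holds; continuing education 381 days ago vs limit 270 → not met
6. fair-housing training 50 days ago vs limit 90 → met
7. condition 'holds client earnest money' holds; designated managing brokers 0 < 2 → not met
8. brokerage license absent → not met
Not met: 3 of 8

3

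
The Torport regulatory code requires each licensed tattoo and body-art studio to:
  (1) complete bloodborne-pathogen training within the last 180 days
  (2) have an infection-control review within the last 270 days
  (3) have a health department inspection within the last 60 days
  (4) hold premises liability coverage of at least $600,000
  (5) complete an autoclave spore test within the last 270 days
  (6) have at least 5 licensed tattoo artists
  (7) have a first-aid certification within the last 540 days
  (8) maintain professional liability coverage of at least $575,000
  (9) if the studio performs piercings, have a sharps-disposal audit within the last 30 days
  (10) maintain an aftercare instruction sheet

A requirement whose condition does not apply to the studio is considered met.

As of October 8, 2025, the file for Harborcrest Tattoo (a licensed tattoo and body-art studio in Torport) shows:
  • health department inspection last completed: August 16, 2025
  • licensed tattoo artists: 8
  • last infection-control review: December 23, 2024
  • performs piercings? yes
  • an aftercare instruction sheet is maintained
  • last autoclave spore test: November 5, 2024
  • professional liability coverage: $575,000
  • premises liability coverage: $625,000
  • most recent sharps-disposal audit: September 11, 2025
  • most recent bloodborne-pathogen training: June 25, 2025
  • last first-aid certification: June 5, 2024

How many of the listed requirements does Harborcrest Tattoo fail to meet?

2

1. bloodborne-pathogen training 105 days ago vs limit 180 → met
2. infection-control review 289 days ago vs limit 270 → not met
3. health department inspection 53 days ago vs limit 60 → met
4. premises liability coverage $625,000 ≥ $600,000 → met
5. autoclave spore test 337 days ago vs limit 270 → not met
6. licensed tattoo artists 8 ≥ 5 → met
7. first-aid certification 490 days ago vs limit 540 → met
8. professional liability coverage $575,000 ≥ $575,000 → met
9. condition 'performs piercings' holds; sharps-disposal audit 27 days ago vs limit 30 → met
10. aftercare instruction sheet present → met
Not met: 2 of 10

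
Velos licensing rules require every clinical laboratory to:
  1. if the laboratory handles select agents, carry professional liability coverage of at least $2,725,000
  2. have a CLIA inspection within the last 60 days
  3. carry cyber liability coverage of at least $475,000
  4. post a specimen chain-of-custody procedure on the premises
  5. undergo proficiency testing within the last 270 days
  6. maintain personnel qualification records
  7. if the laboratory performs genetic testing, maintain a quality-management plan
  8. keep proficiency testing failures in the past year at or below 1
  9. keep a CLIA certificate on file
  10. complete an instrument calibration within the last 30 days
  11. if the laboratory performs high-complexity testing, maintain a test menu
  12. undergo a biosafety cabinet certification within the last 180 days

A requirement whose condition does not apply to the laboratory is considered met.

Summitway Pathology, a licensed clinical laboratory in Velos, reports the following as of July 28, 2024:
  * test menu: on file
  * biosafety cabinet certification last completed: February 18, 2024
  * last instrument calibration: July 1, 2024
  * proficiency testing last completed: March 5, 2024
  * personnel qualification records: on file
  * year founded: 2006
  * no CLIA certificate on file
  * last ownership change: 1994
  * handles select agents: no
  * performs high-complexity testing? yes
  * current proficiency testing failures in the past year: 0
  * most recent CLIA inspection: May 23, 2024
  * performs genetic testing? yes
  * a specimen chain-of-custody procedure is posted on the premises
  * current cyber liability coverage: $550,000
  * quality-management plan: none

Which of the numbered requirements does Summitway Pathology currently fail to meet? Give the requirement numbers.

1. condition 'handles select agents' does not hold → requirement n/a → met
2. CLIA inspection 66 days ago vs limit 60 → not met
3. cyber liability coverage $550,000 ≥ $475,000 → met
4. specimen chain-of-custody procedure present → met
5. proficiency testing 145 days ago vs limit 270 → met
6. personnel qualification records present → met
7. condition 'performs genetic testing' holds; quality-management plan absent → not met
8. proficiency testing failures in the past year 0 ≤ 1 → met
9. CLIA certificate absent → not met
10. instrument calibration 27 days ago vs limit 30 → met
11. condition 'performs high-complexity testing' holds; test menu present → met
12. biosafety cabinet certification 161 days ago vs limit 180 → met
Not met: 2, 7, 9

2, 7, 9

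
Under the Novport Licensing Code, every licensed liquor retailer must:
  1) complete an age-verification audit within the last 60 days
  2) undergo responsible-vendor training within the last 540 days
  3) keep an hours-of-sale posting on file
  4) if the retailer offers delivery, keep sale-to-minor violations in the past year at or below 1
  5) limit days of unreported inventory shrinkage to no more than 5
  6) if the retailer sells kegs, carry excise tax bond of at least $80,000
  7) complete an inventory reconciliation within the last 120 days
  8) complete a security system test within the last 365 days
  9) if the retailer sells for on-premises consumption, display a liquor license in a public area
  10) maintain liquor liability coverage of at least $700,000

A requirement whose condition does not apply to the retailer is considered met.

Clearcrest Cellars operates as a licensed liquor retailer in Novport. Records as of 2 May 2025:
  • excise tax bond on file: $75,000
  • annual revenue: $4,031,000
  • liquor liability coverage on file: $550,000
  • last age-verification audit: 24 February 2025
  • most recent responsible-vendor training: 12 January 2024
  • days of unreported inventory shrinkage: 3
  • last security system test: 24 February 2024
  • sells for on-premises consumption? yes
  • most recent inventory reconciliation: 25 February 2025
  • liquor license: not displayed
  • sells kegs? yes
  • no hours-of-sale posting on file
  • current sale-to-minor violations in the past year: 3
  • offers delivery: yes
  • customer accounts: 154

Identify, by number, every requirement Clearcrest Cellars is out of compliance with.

1. age-verification audit 67 days ago vs limit 60 → not met
2. responsible-vendor training 476 days ago vs limit 540 → met
3. hours-of-sale posting absent → not met
4. condition 'offers delivery' holds; sale-to-minor violations in the past year 3 > 1 → not met
5. days of unreported inventory shrinkage 3 ≤ 5 → met
6. condition 'sells kegs' holds; excise tax bond $75,000 < $80,000 → not met
7. inventory reconciliation 66 days ago vs limit 120 → met
8. security system test 433 days ago vs limit 365 → not met
9. condition 'sells for on-premises consumption' holds; liquor license absent → not met
10. liquor liability coverage $550,000 < $700,000 → not met
Not met: 1, 3, 4, 6, 8, 9, 10

1, 3, 4, 6, 8, 9, 10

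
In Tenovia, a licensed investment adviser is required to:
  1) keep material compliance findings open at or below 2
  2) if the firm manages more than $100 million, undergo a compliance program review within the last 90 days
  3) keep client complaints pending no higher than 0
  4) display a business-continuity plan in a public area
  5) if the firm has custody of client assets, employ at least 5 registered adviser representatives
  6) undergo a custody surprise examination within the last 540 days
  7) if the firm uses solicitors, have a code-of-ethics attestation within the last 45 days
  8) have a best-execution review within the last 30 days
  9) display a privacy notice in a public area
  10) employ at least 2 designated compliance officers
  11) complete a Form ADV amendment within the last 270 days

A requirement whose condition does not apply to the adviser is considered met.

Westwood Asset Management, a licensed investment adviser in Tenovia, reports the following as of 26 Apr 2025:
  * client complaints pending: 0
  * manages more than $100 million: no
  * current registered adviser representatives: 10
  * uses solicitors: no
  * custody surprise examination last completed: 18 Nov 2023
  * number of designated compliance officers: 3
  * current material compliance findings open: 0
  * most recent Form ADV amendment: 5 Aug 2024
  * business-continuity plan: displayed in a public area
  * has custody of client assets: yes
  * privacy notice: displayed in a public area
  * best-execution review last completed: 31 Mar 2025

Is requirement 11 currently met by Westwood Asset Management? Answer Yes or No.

11. Form ADV amendment 264 days ago vs limit 270 → met

Yes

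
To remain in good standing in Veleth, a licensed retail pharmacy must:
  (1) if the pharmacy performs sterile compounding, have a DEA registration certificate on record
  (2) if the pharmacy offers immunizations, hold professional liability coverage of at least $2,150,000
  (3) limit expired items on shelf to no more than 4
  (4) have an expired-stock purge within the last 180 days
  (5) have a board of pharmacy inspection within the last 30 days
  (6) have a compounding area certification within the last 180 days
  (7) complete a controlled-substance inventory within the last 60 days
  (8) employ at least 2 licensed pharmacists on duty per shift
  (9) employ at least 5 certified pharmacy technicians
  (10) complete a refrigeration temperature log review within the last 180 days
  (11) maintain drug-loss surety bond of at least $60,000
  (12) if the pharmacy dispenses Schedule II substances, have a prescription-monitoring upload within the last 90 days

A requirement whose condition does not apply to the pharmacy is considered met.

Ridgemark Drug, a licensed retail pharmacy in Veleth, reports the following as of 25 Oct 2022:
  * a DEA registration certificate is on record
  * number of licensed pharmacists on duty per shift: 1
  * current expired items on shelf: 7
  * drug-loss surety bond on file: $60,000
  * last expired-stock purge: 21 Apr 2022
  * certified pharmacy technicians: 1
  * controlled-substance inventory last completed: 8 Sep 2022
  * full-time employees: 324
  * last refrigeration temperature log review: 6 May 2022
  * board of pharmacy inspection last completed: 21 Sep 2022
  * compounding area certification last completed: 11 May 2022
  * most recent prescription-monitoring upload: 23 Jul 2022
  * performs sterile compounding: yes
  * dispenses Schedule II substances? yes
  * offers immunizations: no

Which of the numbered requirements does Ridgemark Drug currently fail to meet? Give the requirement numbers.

1. condition 'performs sterile compounding' holds; DEA registration certificate present → met
2. condition 'offers immunizations' does not hold → requirement n/a → met
3. expired items on shelf 7 > 4 → not met
4. expired-stock purge 187 days ago vs limit 180 → not met
5. board of pharmacy inspection 34 days ago vs limit 30 → not met
6. compounding area certification 167 days ago vs limit 180 → met
7. controlled-substance inventory 47 days ago vs limit 60 → met
8. licensed pharmacists on duty per shift 1 < 2 → not met
9. certified pharmacy technicians 1 < 5 → not met
10. refrigeration temperature log review 172 days ago vs limit 180 → met
11. drug-loss surety bond $60,000 ≥ $60,000 → met
12. condition 'dispenses Schedule II substances' holds; prescription-monitoring upload 94 days ago vs limit 90 → not met
Not met: 3, 4, 5, 8, 9, 12

3, 4, 5, 8, 9, 12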